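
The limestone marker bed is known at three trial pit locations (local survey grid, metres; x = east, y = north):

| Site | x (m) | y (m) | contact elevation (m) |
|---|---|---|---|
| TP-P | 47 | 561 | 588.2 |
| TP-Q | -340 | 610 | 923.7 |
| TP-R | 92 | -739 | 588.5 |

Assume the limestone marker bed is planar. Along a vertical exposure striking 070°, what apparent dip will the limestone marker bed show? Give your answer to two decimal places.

39.65°

Let the plane be z = a·x + b·y + c.
TP-Q−TP-P: −387a + 49b = 335.5;  TP-R−TP-P: 45a − 1300b = 0.3.
Solving gives a = −0.87077, b = −0.03037.
Unit vector along 070° is (sin 70°, cos 70°) = (0.9397, 0.3420).
Slope in that direction = a·(0.9397) + b·(0.3420) = −0.82864.
Apparent dip = arctan|0.82864| = 39.65° (true dip is 41.1°, so apparent ≤ true as expected).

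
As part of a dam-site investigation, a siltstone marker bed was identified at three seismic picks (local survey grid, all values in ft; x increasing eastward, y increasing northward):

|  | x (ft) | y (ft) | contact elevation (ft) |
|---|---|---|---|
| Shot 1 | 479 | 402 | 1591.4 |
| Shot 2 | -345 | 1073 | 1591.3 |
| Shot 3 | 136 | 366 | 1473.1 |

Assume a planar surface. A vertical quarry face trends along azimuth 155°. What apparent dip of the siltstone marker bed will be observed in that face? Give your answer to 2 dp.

Let the plane be z = a·x + b·y + c.
Shot 2−Shot 1: −824a + 671b = −0.1;  Shot 3−Shot 1: −343a − 36b = −118.3.
Solving gives a = 0.30553, b = 0.37505.
Unit vector along 155° is (sin 155°, cos 155°) = (0.4226, -0.9063).
Slope in that direction = a·(0.4226) + b·(-0.9063) = −0.21079.
Apparent dip = arctan|0.21079| = 11.90° (true dip is 25.8°, so apparent ≤ true as expected).

11.90°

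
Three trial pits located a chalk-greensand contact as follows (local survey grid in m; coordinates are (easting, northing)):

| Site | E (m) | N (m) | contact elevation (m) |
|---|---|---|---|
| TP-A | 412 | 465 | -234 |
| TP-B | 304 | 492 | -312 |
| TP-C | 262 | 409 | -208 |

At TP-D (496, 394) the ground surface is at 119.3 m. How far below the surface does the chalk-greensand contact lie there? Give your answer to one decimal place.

Two edge vectors: TP-A→TP-B = (-108, 27, -78), TP-A→TP-C = (-150, -56, 26).
Normal n = (TP-A→TP-B) × (TP-A→TP-C) = (-3666, 14508, 10098).
So ∂z/∂E = −n_x/n_z = 0.36304 and ∂z/∂N = −n_y/n_z = −1.43672.
Intercept c from TP-A: -234 − 149.57 + 668.07 = 284.50.
At (496, 394): z_contact = 180.07 − 566.07 + 284.50 = -101.50 m.
Depth below ground = 119.3 − (-101.50) = 220.8 m.

220.8 m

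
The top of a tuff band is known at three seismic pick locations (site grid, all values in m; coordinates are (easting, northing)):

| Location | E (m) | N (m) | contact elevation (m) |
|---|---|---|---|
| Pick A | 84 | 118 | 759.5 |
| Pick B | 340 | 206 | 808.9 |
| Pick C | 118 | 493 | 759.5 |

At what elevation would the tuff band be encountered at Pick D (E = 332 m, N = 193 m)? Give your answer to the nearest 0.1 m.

Let the plane be z = a·E + b·N + c.
Pick B−Pick A: 256a + 88b = 49.4;  Pick C−Pick A: 34a + 375b = 0.
Solving gives a = 0.19918, b = −0.01806.
Then c = 759.5 − a·84 − b·118 = 744.90.
At (332, 193): z = 66.1 − 3.5 + 744.90 = 807.5 m.

807.5 m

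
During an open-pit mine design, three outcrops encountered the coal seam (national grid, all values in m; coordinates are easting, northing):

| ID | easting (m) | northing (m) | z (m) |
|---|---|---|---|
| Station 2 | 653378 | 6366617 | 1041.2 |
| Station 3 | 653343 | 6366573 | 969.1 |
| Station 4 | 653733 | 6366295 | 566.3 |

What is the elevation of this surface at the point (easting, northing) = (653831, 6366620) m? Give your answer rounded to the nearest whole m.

1085 m

Let the plane be z = a·easting + b·northing + c.
Station 3−Station 2: −35a − 44b = −72.1;  Station 4−Station 2: 355a − 322b = −474.9.
Solving gives a = 0.08629974, b = 1.56998884.
Then c = 1041.2 − a·653378 − b·6366617 = −10050862.81.
At (653831, 6366620): z = 56425.4 + 9995522.4 − 10050862.81 = 1085.0 m.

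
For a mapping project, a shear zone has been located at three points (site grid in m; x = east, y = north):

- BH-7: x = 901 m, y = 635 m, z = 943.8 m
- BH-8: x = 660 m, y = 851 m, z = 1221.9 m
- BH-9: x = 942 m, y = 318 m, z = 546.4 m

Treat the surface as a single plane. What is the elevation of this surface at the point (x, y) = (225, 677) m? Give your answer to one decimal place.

Two edge vectors: BH-7→BH-8 = (-241, 216, 278.1), BH-7→BH-9 = (41, -317, -397.4).
Normal n = (BH-7→BH-8) × (BH-7→BH-9) = (2319.3, -84371.3, 67541).
So ∂z/∂x = −n_x/n_z = −0.03434 and ∂z/∂y = −n_y/n_z = 1.24919.
Intercept c from BH-7: 943.8 + 30.94 − 793.23 = 181.51.
At (225, 677): z = −7.7 + 845.7 + 181.51 = 1019.5 m.

1019.5 m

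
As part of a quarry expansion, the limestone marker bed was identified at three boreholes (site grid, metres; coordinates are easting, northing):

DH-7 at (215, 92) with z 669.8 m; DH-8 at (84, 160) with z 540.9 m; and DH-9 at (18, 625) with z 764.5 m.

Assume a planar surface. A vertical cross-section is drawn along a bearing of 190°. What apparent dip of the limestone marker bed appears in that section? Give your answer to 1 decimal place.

41.7°

Two edge vectors: DH-7→DH-8 = (-131, 68, -128.9), DH-7→DH-9 = (-197, 533, 94.7).
Normal n = (DH-7→DH-8) × (DH-7→DH-9) = (75143.3, 37799, -56427).
So ∂z/∂easting = −n_x/n_z = 1.33169 and ∂z/∂northing = −n_y/n_z = 0.66987.
Unit vector along 190° is (sin 190°, cos 190°) = (-0.1736, -0.9848).
Slope in that direction = a·(-0.1736) + b·(-0.9848) = −0.89094.
Apparent dip = arctan|0.89094| = 41.7° (true dip is 56.1°, so apparent ≤ true as expected).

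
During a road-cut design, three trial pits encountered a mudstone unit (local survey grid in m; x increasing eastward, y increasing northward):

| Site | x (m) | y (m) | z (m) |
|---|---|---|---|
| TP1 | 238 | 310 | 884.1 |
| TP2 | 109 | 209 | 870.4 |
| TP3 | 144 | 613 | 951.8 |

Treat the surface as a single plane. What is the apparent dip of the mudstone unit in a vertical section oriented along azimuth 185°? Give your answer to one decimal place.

11.3°

Let the plane be z = a·x + b·y + c.
TP2−TP1: −129a − 101b = −13.7;  TP3−TP1: −94a + 303b = 67.7.
Solving gives a = −0.05530, b = 0.20628.
Unit vector along 185° is (sin 185°, cos 185°) = (-0.0872, -0.9962).
Slope in that direction = a·(-0.0872) + b·(-0.9962) = −0.20067.
Apparent dip = arctan|0.20067| = 11.3° (true dip is 12.1°, so apparent ≤ true as expected).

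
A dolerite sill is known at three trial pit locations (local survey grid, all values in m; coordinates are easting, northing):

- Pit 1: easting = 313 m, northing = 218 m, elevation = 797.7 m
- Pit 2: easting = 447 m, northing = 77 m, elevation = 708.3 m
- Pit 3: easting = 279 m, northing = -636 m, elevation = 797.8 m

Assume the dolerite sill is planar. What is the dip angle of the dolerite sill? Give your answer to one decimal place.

32.7°

Two edge vectors: Pit 1→Pit 2 = (134, -141, -89.4), Pit 1→Pit 3 = (-34, -854, 0.1).
Normal n = (Pit 1→Pit 2) × (Pit 1→Pit 3) = (-76361.7, 3026.2, -119230).
So ∂z/∂easting = −n_x/n_z = −0.64046 and ∂z/∂northing = −n_y/n_z = 0.02538.
Gradient magnitude |∇z| = √(a² + b²) = √(0.41019 + 0.00064) = 0.64096.
True dip = arctan(0.64096) = 32.7°, dipping toward E (azimuth ≈ 092°).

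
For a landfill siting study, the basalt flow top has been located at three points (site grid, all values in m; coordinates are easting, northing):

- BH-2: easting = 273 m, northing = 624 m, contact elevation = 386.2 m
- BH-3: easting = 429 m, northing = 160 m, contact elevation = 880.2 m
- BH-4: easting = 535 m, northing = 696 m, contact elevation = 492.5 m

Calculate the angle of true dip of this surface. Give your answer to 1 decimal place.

Let the plane be z = a·easting + b·northing + c.
BH-3−BH-2: 156a − 464b = 494;  BH-4−BH-2: 262a + 72b = 106.3.
Solving gives a = 0.63924, b = −0.84974.
Gradient magnitude |∇z| = √(a² + b²) = √(0.40863 + 0.72205) = 1.06334.
True dip = arctan(1.06334) = 46.8°, dipping toward NW (azimuth ≈ 323°).

46.8°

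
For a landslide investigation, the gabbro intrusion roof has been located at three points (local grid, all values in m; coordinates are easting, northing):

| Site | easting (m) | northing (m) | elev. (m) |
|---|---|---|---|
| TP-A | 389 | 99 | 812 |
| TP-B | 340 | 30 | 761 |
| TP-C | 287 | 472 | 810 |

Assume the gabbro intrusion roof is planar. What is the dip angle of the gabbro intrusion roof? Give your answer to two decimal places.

Two edge vectors: TP-A→TP-B = (-49, -69, -51), TP-A→TP-C = (-102, 373, -2).
Normal n = (TP-A→TP-B) × (TP-A→TP-C) = (19161, 5104, -25315).
So ∂z/∂easting = −n_x/n_z = 0.75690 and ∂z/∂northing = −n_y/n_z = 0.20162.
Gradient magnitude |∇z| = √(a² + b²) = √(0.57290 + 0.04065) = 0.78330.
True dip = arctan(0.78330) = 38.07°, dipping toward WSW (azimuth ≈ 255°).

38.07°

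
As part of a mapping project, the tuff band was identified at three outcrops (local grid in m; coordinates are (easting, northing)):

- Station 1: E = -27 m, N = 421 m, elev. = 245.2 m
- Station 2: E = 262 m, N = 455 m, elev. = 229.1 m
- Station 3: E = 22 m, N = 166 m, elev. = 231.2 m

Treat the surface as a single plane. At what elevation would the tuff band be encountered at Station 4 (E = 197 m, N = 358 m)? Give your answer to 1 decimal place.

Let the plane be z = a·E + b·N + c.
Station 2−Station 1: 289a + 34b = −16.1;  Station 3−Station 1: 49a − 255b = −14.
Solving gives a = −0.06079, b = 0.04322.
Then c = 245.2 − a·-27 − b·421 = 225.36.
At (197, 358): z = −12.0 + 15.5 + 225.36 = 228.9 m.

228.9 m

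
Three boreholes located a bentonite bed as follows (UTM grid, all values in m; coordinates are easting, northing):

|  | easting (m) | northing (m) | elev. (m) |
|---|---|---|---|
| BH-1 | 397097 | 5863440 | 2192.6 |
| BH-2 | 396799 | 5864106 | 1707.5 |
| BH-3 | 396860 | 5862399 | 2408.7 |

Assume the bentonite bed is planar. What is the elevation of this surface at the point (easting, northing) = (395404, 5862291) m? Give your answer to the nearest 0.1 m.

1326.9 m

Two edge vectors: BH-1→BH-2 = (-298, 666, -485.1), BH-1→BH-3 = (-237, -1041, 216.1).
Normal n = (BH-1→BH-2) × (BH-1→BH-3) = (-361066.5, 179366.5, 468060).
So ∂z/∂easting = −n_x/n_z = 0.771410717 and ∂z/∂northing = −n_y/n_z = −0.383212622.
Intercept c from BH-1: 2192.6 − 306324.88 + 2246944.22 = 1942811.94.
At (395404, 5862291): z = 305018.9 − 2246503.9 + 1942811.94 = 1326.9 m.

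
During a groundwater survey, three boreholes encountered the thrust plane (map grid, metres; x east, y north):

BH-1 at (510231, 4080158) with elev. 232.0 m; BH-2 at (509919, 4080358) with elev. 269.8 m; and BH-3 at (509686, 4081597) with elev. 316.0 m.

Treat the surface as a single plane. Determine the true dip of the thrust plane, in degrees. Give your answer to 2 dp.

6.38°

Let the plane be z = a·x + b·y + c.
BH-2−BH-1: −312a + 200b = 37.8;  BH-3−BH-1: −545a + 1439b = 84.
Solving gives a = −0.11058, b = 0.01649.
Gradient magnitude |∇z| = √(a² + b²) = √(0.01223 + 0.00027) = 0.11180.
True dip = arctan(0.11180) = 6.38°, dipping toward E (azimuth ≈ 098°).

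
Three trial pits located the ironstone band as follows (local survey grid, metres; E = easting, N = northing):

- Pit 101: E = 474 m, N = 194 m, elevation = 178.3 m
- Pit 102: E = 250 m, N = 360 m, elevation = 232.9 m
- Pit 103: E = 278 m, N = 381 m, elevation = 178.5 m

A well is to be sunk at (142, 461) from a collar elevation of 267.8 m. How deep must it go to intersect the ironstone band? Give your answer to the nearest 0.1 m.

Two edge vectors: Pit 101→Pit 102 = (-224, 166, 54.6), Pit 101→Pit 103 = (-196, 187, 0.2).
Normal n = (Pit 101→Pit 102) × (Pit 101→Pit 103) = (-10177, -10656.8, -9352).
So ∂z/∂E = −n_x/n_z = −1.08822 and ∂z/∂N = −n_y/n_z = −1.13952.
Intercept c from Pit 101: 178.3 + 515.81 + 221.07 = 915.18.
At (142, 461): z_contact = −154.53 − 525.32 + 915.18 = 235.34 m.
Depth below ground = 267.8 − 235.34 = 32.5 m.

32.5 m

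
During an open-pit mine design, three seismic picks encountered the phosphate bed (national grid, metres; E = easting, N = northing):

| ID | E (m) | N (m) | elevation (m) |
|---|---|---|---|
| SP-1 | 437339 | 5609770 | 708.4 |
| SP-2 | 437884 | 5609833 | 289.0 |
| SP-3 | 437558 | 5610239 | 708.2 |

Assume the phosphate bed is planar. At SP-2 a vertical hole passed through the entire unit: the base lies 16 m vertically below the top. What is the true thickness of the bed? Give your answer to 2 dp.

Let the plane be z = a·E + b·N + c.
SP-2−SP-1: 545a + 63b = −419.4;  SP-3−SP-1: 219a + 469b = −0.2.
Solving gives a = −0.81340, b = 0.37939.
|∇z| = √(a²+b²) = 0.89753, so dip δ = arctan(0.89753) = 41.91°.
True thickness = vertical thickness × cos δ = 16 × cos 41.91° = 11.91 m.

11.91 m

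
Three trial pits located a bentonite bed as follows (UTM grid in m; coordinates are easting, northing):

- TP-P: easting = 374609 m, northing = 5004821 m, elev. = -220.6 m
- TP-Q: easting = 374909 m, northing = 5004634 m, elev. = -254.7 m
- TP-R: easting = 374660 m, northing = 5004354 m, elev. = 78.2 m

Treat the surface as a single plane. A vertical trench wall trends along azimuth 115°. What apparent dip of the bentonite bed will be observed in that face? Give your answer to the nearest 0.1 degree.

Two edge vectors: TP-P→TP-Q = (300, -187, -34.1), TP-P→TP-R = (51, -467, 298.8).
Normal n = (TP-P→TP-Q) × (TP-P→TP-R) = (-71800.3, -91379.1, -130563).
So ∂z/∂easting = −n_x/n_z = −0.54993 and ∂z/∂northing = −n_y/n_z = −0.69989.
Unit vector along 115° is (sin 115°, cos 115°) = (0.9063, -0.4226).
Slope in that direction = a·(0.9063) + b·(-0.4226) = −0.20262.
Apparent dip = arctan|0.20262| = 11.5° (true dip is 41.7°, so apparent ≤ true as expected).

11.5°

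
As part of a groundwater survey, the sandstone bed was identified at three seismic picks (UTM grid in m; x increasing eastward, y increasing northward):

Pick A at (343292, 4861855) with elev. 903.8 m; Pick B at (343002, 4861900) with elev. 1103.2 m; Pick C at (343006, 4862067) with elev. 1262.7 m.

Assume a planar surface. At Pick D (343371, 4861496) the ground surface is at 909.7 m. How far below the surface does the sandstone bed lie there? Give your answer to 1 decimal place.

395.9 m

Let the plane be z = a·x + b·y + c.
Pick B−Pick A: −290a + 45b = 199.4;  Pick C−Pick A: −286a + 212b = 358.9.
Solving gives a = −0.537385312, b = 0.967961325.
Then c = 903.8 − a·343292 − b·4861855 = −4520703.73.
At (343371, 4861496): z_contact = −184522.53 + 4705740.11 − 4520703.73 = 513.85 m.
Depth below ground = 909.7 − 513.85 = 395.9 m.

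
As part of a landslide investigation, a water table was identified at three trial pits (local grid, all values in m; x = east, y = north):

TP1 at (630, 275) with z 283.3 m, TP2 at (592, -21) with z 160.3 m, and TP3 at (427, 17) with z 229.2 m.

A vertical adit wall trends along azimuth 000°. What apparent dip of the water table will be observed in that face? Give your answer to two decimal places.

Let the plane be z = a·x + b·y + c.
TP2−TP1: −38a − 296b = −123;  TP3−TP1: −203a − 258b = −54.1.
Solving gives a = −0.31263, b = 0.45568.
Unit vector along 000° is (sin 0°, cos 0°) = (0.0000, 1.0000).
Slope in that direction = a·(0.0000) + b·(1.0000) = 0.45568.
Apparent dip = arctan|0.45568| = 24.50° (true dip is 28.9°, so apparent ≤ true as expected).

24.50°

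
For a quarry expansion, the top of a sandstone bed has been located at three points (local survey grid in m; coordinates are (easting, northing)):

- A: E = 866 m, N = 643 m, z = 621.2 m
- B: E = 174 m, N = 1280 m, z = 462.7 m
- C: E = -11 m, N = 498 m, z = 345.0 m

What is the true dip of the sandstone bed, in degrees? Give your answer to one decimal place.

Two edge vectors: A→B = (-692, 637, -158.5), A→C = (-877, -145, -276.2).
Normal n = (A→B) × (A→C) = (-198921.9, -52125.9, 658989).
So ∂z/∂E = −n_x/n_z = 0.30186 and ∂z/∂N = −n_y/n_z = 0.07910.
Gradient magnitude |∇z| = √(a² + b²) = √(0.09112 + 0.00626) = 0.31205.
True dip = arctan(0.31205) = 17.3°, dipping toward WSW (azimuth ≈ 255°).

17.3°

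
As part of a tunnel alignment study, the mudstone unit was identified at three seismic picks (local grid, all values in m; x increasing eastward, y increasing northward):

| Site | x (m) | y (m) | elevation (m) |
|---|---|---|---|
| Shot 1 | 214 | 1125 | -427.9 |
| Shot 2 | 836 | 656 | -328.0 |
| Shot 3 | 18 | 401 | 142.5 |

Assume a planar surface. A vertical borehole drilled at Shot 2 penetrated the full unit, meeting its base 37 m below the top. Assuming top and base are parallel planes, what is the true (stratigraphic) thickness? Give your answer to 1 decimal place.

Let the plane be z = a·x + b·y + c.
Shot 2−Shot 1: 622a − 469b = 99.9;  Shot 3−Shot 1: −196a − 724b = 570.4.
Solving gives a = −0.35996, b = −0.69040.
|∇z| = √(a²+b²) = 0.77860, so dip δ = arctan(0.77860) = 37.90°.
True thickness = vertical thickness × cos δ = 37 × cos 37.90° = 29.2 m.

29.2 m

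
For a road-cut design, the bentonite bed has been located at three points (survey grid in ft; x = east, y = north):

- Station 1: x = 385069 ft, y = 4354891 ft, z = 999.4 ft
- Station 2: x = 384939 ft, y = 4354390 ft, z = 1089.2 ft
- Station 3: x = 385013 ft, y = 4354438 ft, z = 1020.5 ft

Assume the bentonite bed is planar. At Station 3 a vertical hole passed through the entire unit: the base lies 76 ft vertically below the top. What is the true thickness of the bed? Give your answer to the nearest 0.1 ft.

Let the plane be z = a·x + b·y + c.
Station 2−Station 1: −130a − 501b = 89.8;  Station 3−Station 1: −56a − 453b = 21.1.
Solving gives a = −0.97646, b = 0.07413.
|∇z| = √(a²+b²) = 0.97927, so dip δ = arctan(0.97927) = 44.40°.
True thickness = vertical thickness × cos δ = 76 × cos 44.40° = 54.3 ft.

54.3 ft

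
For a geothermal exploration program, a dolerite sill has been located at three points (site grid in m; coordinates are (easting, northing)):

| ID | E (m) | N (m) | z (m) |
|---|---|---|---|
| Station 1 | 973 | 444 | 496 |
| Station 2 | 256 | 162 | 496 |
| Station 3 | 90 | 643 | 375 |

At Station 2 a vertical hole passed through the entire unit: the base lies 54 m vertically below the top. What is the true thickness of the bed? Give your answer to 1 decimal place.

Two edge vectors: Station 1→Station 2 = (-717, -282, 0), Station 1→Station 3 = (-883, 199, -121).
Normal n = (Station 1→Station 2) × (Station 1→Station 3) = (34122, -86757, -391689).
So ∂z/∂E = −n_x/n_z = 0.08712 and ∂z/∂N = −n_y/n_z = −0.22149.
|∇z| = √(a²+b²) = 0.23801, so dip δ = arctan(0.23801) = 13.39°.
True thickness = vertical thickness × cos δ = 54 × cos 13.39° = 52.5 m.

52.5 m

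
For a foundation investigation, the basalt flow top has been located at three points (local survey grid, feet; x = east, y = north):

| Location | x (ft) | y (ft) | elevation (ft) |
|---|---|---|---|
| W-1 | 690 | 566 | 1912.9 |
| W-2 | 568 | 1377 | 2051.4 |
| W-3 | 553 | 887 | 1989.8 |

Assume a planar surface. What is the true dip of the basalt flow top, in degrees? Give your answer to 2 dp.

15.77°

Two edge vectors: W-1→W-2 = (-122, 811, 138.5), W-1→W-3 = (-137, 321, 76.9).
Normal n = (W-1→W-2) × (W-1→W-3) = (17907.4, -9592.7, 71945).
So ∂z/∂x = −n_x/n_z = −0.24890 and ∂z/∂y = −n_y/n_z = 0.13333.
Gradient magnitude |∇z| = √(a² + b²) = √(0.06195 + 0.01778) = 0.28237.
True dip = arctan(0.28237) = 15.77°, dipping toward ESE (azimuth ≈ 118°).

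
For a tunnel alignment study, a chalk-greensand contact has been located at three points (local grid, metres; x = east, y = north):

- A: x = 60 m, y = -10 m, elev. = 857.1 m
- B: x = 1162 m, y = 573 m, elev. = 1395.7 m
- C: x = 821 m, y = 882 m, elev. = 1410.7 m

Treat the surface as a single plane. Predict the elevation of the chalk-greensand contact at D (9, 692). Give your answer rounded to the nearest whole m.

1103 m

Let the plane be z = a·x + b·y + c.
B−A: 1102a + 583b = 538.6;  C−A: 761a + 892b = 553.6.
Solving gives a = 0.29237, b = 0.37119.
Then c = 857.1 − a·60 − b·-10 = 843.27.
At (9, 692): z = 2.6 + 256.9 + 843.27 = 1102.8 m.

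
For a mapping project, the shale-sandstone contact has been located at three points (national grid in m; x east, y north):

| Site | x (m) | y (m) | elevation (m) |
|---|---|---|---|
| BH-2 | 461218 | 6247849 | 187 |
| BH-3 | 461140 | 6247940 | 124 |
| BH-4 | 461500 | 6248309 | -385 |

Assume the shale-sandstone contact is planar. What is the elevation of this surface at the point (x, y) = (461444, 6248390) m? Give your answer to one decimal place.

-446.1 m

Let the plane be z = a·x + b·y + c.
BH-3−BH-2: −78a + 91b = −63;  BH-4−BH-2: 282a + 460b = −572.
Solving gives a = −0.374898443, b = −1.013649215.
Then c = 187 − a·461218 − b·6247849 = 6506224.15.
At (461444, 6248390): z = −172994.6 − 6333675.6 + 6506224.15 = -446.1 m.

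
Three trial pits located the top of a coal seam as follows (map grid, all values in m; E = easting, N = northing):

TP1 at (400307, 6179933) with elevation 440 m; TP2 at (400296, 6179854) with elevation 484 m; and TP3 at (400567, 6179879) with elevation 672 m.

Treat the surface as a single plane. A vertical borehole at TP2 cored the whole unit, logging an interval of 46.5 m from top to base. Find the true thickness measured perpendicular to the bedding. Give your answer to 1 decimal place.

32.8 m

Let the plane be z = a·E + b·N + c.
TP2−TP1: −11a − 79b = 44;  TP3−TP1: 260a − 54b = 232.
Solving gives a = 0.75480, b = −0.66206.
|∇z| = √(a²+b²) = 1.00402, so dip δ = arctan(1.00402) = 45.11°.
True thickness = vertical thickness × cos δ = 46.5 × cos 45.11° = 32.8 m.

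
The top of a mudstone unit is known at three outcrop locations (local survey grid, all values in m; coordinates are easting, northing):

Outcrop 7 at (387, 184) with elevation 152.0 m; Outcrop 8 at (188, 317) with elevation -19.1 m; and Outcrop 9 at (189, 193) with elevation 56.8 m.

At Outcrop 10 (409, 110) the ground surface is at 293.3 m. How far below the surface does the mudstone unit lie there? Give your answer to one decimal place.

Let the plane be z = a·easting + b·northing + c.
Outcrop 8−Outcrop 7: −199a + 133b = −171.1;  Outcrop 9−Outcrop 7: −198a + 9b = −95.2.
Solving gives a = 0.45315, b = −0.60844.
Then c = 152 − a·387 − b·184 = 88.58.
At (409, 110): z_contact = 185.34 − 66.93 + 88.58 = 206.99 m.
Depth below ground = 293.3 − 206.99 = 86.3 m.

86.3 m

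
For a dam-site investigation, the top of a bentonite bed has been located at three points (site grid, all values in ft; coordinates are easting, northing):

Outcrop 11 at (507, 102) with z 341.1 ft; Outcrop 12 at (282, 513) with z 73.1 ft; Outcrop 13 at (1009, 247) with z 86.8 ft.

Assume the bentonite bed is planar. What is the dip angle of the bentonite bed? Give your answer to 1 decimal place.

40.3°

Let the plane be z = a·easting + b·northing + c.
Outcrop 12−Outcrop 11: −225a + 411b = −268;  Outcrop 13−Outcrop 11: 502a + 145b = −254.3.
Solving gives a = −0.27478, b = −0.80249.
Gradient magnitude |∇z| = √(a² + b²) = √(0.07550 + 0.64400) = 0.84823.
True dip = arctan(0.84823) = 40.3°, dipping toward NNE (azimuth ≈ 019°).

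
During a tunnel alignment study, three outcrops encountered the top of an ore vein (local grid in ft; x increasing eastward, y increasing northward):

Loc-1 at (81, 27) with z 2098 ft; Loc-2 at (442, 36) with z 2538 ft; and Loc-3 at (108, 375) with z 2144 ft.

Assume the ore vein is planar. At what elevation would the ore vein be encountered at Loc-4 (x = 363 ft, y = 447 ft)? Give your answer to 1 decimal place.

2457.3 ft

Let the plane be z = a·x + b·y + c.
Loc-2−Loc-1: 361a + 9b = 440;  Loc-3−Loc-1: 27a + 348b = 46.
Solving gives a = 1.21790, b = 0.03769.
Then c = 2098 − a·81 − b·27 = 1998.33.
At (363, 447): z = 442.1 + 16.8 + 1998.33 = 2457.3 ft.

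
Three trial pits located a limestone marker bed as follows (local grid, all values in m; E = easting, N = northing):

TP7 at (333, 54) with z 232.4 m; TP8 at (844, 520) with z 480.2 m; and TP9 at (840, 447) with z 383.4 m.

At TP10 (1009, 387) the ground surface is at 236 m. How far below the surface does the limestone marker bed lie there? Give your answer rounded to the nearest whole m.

Two edge vectors: TP7→TP8 = (511, 466, 247.8), TP7→TP9 = (507, 393, 151).
Normal n = (TP7→TP8) × (TP7→TP9) = (-27019.4, 48473.6, -35439).
So ∂z/∂E = −n_x/n_z = −0.76242 and ∂z/∂N = −n_y/n_z = 1.36780.
Intercept c from TP7: 232.4 + 253.89 − 73.86 = 412.42.
At (1009, 387): z_contact = −769.3 + 529.3 + 412.42 = 172.5 m.
Depth below ground = 236 − 172.5 = 64 m.

64 m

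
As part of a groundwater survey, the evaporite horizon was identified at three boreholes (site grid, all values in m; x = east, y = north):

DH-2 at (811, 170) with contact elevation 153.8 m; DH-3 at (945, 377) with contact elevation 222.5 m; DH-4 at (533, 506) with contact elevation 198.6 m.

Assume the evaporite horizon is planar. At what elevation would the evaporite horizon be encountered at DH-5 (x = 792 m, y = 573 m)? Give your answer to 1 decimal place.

249.9 m

Let the plane be z = a·x + b·y + c.
DH-3−DH-2: 134a + 207b = 68.7;  DH-4−DH-2: −278a + 336b = 44.8.
Solving gives a = 0.13464, b = 0.24473.
Then c = 153.8 − a·811 − b·170 = 3.01.
At (792, 573): z = 106.6 + 140.2 + 3.01 = 249.9 m.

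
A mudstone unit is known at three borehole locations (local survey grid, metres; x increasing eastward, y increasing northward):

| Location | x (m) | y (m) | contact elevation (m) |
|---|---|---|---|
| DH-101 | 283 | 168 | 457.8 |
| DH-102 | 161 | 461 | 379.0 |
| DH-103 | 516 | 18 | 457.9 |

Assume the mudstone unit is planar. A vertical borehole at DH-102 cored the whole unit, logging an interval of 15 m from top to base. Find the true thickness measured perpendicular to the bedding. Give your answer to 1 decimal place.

Two edge vectors: DH-101→DH-102 = (-122, 293, -78.8), DH-101→DH-103 = (233, -150, 0.1).
Normal n = (DH-101→DH-102) × (DH-101→DH-103) = (-11790.7, -18348.2, -49969).
So ∂z/∂x = −n_x/n_z = −0.23596 and ∂z/∂y = −n_y/n_z = −0.36719.
|∇z| = √(a²+b²) = 0.43647, so dip δ = arctan(0.43647) = 23.58°.
True thickness = vertical thickness × cos δ = 15 × cos 23.58° = 13.7 m.

13.7 m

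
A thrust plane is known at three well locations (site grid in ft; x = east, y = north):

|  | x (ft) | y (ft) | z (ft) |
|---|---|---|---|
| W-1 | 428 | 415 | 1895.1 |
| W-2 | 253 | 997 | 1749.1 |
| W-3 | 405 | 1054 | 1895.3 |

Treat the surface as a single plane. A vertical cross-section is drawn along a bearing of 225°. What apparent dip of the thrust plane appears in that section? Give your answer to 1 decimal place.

Two edge vectors: W-1→W-2 = (-175, 582, -146), W-1→W-3 = (-23, 639, 0.2).
Normal n = (W-1→W-2) × (W-1→W-3) = (93410.4, 3393, -98439).
So ∂z/∂x = −n_x/n_z = 0.94892 and ∂z/∂y = −n_y/n_z = 0.03447.
Unit vector along 225° is (sin 225°, cos 225°) = (-0.7071, -0.7071).
Slope in that direction = a·(-0.7071) + b·(-0.7071) = −0.69536.
Apparent dip = arctan|0.69536| = 34.8° (true dip is 43.5°, so apparent ≤ true as expected).

34.8°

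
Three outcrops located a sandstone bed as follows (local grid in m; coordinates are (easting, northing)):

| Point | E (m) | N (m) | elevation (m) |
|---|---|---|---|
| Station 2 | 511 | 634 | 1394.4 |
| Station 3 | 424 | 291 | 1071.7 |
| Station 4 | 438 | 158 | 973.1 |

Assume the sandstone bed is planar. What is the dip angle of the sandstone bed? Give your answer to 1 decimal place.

Two edge vectors: Station 2→Station 3 = (-87, -343, -322.7), Station 2→Station 4 = (-73, -476, -421.3).
Normal n = (Station 2→Station 3) × (Station 2→Station 4) = (-9099.3, -13096, 16373).
So ∂z/∂E = −n_x/n_z = 0.55575 and ∂z/∂N = −n_y/n_z = 0.79985.
Gradient magnitude |∇z| = √(a² + b²) = √(0.30886 + 0.63977) = 0.97397.
True dip = arctan(0.97397) = 44.2°, dipping toward SW (azimuth ≈ 215°).

44.2°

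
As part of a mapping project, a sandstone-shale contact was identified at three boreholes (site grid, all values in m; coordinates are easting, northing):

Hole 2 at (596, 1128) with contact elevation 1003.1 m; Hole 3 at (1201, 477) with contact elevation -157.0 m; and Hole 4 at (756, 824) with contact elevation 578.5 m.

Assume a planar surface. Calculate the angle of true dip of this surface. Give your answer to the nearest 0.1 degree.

52.6°

Let the plane be z = a·easting + b·northing + c.
Hole 3−Hole 2: 605a − 651b = −1160.1;  Hole 4−Hole 2: 160a − 304b = −424.6.
Solving gives a = −0.95607, b = 0.89352.
Gradient magnitude |∇z| = √(a² + b²) = √(0.91406 + 0.79837) = 1.30860.
True dip = arctan(1.30860) = 52.6°, dipping toward SE (azimuth ≈ 133°).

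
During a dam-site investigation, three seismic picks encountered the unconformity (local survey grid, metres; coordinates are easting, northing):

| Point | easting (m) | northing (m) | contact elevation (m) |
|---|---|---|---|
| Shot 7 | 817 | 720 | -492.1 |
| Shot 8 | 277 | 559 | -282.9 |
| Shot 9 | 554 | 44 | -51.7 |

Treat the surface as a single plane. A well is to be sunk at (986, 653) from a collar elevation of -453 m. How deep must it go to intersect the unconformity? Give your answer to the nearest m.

38 m

Two edge vectors: Shot 7→Shot 8 = (-540, -161, 209.2), Shot 7→Shot 9 = (-263, -676, 440.4).
Normal n = (Shot 7→Shot 8) × (Shot 7→Shot 9) = (70514.8, 182796.4, 322697).
So ∂z/∂easting = −n_x/n_z = −0.21852 and ∂z/∂northing = −n_y/n_z = −0.56646.
Intercept c from Shot 7: -492.1 + 178.53 + 407.85 = 94.28.
At (986, 653): z_contact = −215.5 − 369.9 + 94.28 = -491.1 m.
Depth below ground = -453 − (-491.1) = 38 m.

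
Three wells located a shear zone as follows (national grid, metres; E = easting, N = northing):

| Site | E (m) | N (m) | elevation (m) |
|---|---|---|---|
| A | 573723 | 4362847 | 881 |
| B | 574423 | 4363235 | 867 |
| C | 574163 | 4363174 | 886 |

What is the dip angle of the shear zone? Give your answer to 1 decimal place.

Let the plane be z = a·E + b·N + c.
B−A: 700a + 388b = −14;  C−A: 440a + 327b = 5.
Solving gives a = −0.11203, b = 0.16604.
Gradient magnitude |∇z| = √(a² + b²) = √(0.01255 + 0.02757) = 0.20030.
True dip = arctan(0.20030) = 11.3°, dipping toward SE (azimuth ≈ 146°).

11.3°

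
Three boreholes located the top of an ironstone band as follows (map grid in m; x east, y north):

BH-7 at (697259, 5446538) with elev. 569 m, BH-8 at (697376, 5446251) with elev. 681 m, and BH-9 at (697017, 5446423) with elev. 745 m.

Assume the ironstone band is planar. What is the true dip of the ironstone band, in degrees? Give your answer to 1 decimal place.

36.2°

Let the plane be z = a·x + b·y + c.
BH-8−BH-7: 117a − 287b = 112;  BH-9−BH-7: −242a − 115b = 176.
Solving gives a = −0.45390, b = −0.57528.
Gradient magnitude |∇z| = √(a² + b²) = √(0.20602 + 0.33095) = 0.73278.
True dip = arctan(0.73278) = 36.2°, dipping toward NE (azimuth ≈ 038°).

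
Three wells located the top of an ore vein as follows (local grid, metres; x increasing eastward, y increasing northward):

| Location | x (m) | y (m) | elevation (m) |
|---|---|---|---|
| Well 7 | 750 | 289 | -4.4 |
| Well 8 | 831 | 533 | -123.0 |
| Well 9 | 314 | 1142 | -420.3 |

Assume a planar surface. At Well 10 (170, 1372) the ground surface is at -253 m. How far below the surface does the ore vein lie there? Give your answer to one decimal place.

279.5 m

Let the plane be z = a·x + b·y + c.
Well 8−Well 7: 81a + 244b = −118.6;  Well 9−Well 7: −436a + 853b = −415.9.
Solving gives a = 0.001788, b = −0.486659.
Then c = -4.4 − a·750 − b·289 = 134.90.
At (170, 1372): z_contact = 0.30 − 667.70 + 134.90 = -532.49 m.
Depth below ground = -253 − (-532.49) = 279.5 m.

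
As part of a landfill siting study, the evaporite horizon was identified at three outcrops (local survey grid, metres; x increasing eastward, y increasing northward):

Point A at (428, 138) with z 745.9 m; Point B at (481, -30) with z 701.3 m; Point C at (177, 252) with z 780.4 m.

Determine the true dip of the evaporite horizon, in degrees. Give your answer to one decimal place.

14.6°

Two edge vectors: Point A→Point B = (53, -168, -44.6), Point A→Point C = (-251, 114, 34.5).
Normal n = (Point A→Point B) × (Point A→Point C) = (-711.6, 9366.1, -36126).
So ∂z/∂x = −n_x/n_z = −0.01970 and ∂z/∂y = −n_y/n_z = 0.25926.
Gradient magnitude |∇z| = √(a² + b²) = √(0.00039 + 0.06722) = 0.26001.
True dip = arctan(0.26001) = 14.6°, dipping toward S (azimuth ≈ 176°).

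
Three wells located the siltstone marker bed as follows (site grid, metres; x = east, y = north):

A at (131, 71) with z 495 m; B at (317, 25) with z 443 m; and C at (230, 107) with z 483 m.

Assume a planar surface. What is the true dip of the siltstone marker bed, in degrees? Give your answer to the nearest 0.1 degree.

18.6°

Let the plane be z = a·x + b·y + c.
B−A: 186a − 46b = −52;  C−A: 99a + 36b = −12.
Solving gives a = −0.21547, b = 0.25920.
Gradient magnitude |∇z| = √(a² + b²) = √(0.04643 + 0.06718) = 0.33706.
True dip = arctan(0.33706) = 18.6°, dipping toward SE (azimuth ≈ 140°).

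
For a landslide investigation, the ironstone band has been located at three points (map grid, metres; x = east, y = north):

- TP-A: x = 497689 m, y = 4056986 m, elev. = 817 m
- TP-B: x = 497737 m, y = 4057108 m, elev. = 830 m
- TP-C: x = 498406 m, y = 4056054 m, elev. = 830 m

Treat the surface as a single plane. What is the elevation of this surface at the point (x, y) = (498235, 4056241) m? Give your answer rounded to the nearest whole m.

Two edge vectors: TP-A→TP-B = (48, 122, 13), TP-A→TP-C = (717, -932, 13).
Normal n = (TP-A→TP-B) × (TP-A→TP-C) = (13702, 8697, -132210).
So ∂z/∂x = −n_x/n_z = 0.10363815 and ∂z/∂y = −n_y/n_z = 0.06578171.
Intercept c from TP-A: 817 − 51579.57 − 266875.48 = −317638.05.
At (498235, 4056241): z = 51636.2 + 266826.5 − 317638.05 = 824.6 m.

825 m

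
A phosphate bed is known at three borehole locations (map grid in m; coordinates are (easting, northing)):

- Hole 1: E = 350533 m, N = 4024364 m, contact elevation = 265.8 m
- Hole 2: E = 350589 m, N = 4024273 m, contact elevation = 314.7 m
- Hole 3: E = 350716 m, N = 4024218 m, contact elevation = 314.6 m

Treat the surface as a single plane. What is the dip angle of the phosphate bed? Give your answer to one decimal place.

38.6°

Let the plane be z = a·E + b·N + c.
Hole 2−Hole 1: 56a − 91b = 48.9;  Hole 3−Hole 1: 183a − 146b = 48.8.
Solving gives a = −0.31834, b = −0.73327.
Gradient magnitude |∇z| = √(a² + b²) = √(0.10134 + 0.53768) = 0.79939.
True dip = arctan(0.79939) = 38.6°, dipping toward NNE (azimuth ≈ 023°).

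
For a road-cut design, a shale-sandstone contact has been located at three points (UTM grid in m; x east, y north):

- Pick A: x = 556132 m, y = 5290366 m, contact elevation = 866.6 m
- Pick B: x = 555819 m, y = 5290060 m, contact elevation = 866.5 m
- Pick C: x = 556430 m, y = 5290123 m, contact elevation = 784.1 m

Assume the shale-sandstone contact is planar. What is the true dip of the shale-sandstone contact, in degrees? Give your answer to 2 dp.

Let the plane be z = a·x + b·y + c.
Pick B−Pick A: −313a − 306b = −0.1;  Pick C−Pick A: 298a − 243b = −82.5.
Solving gives a = −0.15080, b = 0.15458.
Gradient magnitude |∇z| = √(a² + b²) = √(0.02274 + 0.02389) = 0.21595.
True dip = arctan(0.21595) = 12.19°, dipping toward SE (azimuth ≈ 136°).

12.19°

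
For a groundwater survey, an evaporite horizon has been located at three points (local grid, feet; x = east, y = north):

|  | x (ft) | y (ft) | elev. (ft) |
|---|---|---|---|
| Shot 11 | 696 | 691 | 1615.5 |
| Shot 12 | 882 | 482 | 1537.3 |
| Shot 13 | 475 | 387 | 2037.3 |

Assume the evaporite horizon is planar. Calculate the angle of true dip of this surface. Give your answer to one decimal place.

Let the plane be z = a·x + b·y + c.
Shot 12−Shot 11: 186a − 209b = −78.2;  Shot 13−Shot 11: −221a − 304b = 421.8.
Solving gives a = −1.08951, b = −0.59545.
Gradient magnitude |∇z| = √(a² + b²) = √(1.18704 + 0.35456) = 1.24161.
True dip = arctan(1.24161) = 51.2°, dipping toward ENE (azimuth ≈ 061°).

51.2°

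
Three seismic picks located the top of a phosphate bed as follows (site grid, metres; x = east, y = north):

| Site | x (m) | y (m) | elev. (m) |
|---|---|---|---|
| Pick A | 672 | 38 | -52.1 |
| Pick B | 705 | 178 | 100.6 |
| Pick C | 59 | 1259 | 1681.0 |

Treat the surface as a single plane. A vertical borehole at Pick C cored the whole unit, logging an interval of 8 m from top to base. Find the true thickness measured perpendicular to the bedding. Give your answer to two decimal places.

4.93 m

Let the plane be z = a·x + b·y + c.
Pick B−Pick A: 33a + 140b = 152.7;  Pick C−Pick A: −613a + 1221b = 1733.1.
Solving gives a = −0.44553, b = 1.19573.
|∇z| = √(a²+b²) = 1.27604, so dip δ = arctan(1.27604) = 51.92°.
True thickness = vertical thickness × cos δ = 8 × cos 51.92° = 4.93 m.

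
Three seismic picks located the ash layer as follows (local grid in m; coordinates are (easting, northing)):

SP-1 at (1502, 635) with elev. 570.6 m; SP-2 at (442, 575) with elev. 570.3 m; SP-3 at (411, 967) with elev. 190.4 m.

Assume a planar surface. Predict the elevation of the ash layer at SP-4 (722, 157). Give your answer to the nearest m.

989 m

Two edge vectors: SP-1→SP-2 = (-1060, -60, -0.3), SP-1→SP-3 = (-1091, 332, -380.2).
Normal n = (SP-1→SP-2) × (SP-1→SP-3) = (22911.6, -402684.7, -417380).
So ∂z/∂E = −n_x/n_z = 0.05489 and ∂z/∂N = −n_y/n_z = −0.96479.
Intercept c from SP-1: 570.6 − 82.45 + 612.64 = 1100.79.
At (722, 157): z = 39.6 − 151.5 + 1100.79 = 989.0 m.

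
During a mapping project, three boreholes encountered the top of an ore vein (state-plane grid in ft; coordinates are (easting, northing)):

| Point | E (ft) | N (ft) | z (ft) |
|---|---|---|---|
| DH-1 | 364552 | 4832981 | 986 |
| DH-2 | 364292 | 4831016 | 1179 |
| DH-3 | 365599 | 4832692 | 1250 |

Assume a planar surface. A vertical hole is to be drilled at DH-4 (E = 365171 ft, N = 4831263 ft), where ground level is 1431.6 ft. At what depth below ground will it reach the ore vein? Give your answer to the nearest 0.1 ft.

93.1 ft

Two edge vectors: DH-1→DH-2 = (-260, -1965, 193), DH-1→DH-3 = (1047, -289, 264).
Normal n = (DH-1→DH-2) × (DH-1→DH-3) = (-462983, 270711, 2132495).
So ∂z/∂E = −n_x/n_z = 0.217108598 and ∂z/∂N = −n_y/n_z = −0.126945667.
Intercept c from DH-1: 986 − 79147.37 + 613526.00 = 535364.62.
At (365171, 4831263): z_contact = 79281.76 − 613307.90 + 535364.62 = 1338.48 ft.
Depth below ground = 1431.6 − 1338.48 = 93.1 ft.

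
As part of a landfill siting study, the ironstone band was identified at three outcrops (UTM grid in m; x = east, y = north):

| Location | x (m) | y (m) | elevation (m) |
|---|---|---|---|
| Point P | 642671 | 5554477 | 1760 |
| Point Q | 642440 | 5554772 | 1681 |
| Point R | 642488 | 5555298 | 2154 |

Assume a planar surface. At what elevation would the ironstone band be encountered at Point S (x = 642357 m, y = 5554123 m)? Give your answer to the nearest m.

Two edge vectors: Point P→Point Q = (-231, 295, -79), Point P→Point R = (-183, 821, 394).
Normal n = (Point P→Point Q) × (Point P→Point R) = (181089, 105471, -135666).
So ∂z/∂x = −n_x/n_z = 1.33481491 and ∂z/∂y = −n_y/n_z = 0.77743134.
Intercept c from Point P: 1760 − 857846.84 − 4318224.49 = −5174311.33.
At (642357, 5554123): z = 857427.7 + 4317949.3 − 5174311.33 = 1065.7 m.

1066 m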